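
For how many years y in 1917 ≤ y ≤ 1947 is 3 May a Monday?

4

Day of week of May 3 in each year:
1917: Thu, 1918: Fri, 1919: Sat, 1920: Mon ✓, 1921: Tue, 1922: Wed, 1923: Thu, 1924: Sat, 1925: Sun, 1926: Mon ✓, 1927: Tue, 1928: Thu, 1929: Fri, 1930: Sat, 1931: Sun, 1932: Tue, 1933: Wed, 1934: Thu, 1935: Fri, 1936: Sun, 1937: Mon ✓, 1938: Tue, 1939: Wed, 1940: Fri, 1941: Sat, 1942: Sun, 1943: Mon ✓, 1944: Wed, 1945: Thu, 1946: Fri, 1947: Sat
Mondays: 1920, 1926, 1937, 1943.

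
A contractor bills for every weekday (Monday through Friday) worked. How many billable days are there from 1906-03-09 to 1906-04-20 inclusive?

31

1906-03-09 is a Friday.
From 1906-03-09 to 1906-04-20 is 43 days inclusive.
43 = 7 × 6 + 1, so there are 6 full weeks plus 1 extra day.
Each full week contributes 5 weekdays (Mon–Fri): 6 × 5 = 30.
The 1 extra day is Fri — 1 of them qualifies.
Total: 30 + 1 = 31.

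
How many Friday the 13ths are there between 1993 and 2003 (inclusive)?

Friday-the-13ths by year:
1993: Aug
1994: May
1995: Jan, Oct
1996: Sep, Dec
1997: Jun
1998: Feb, Mar, Nov
1999: Aug
2000: Oct
2001: Apr, Jul
2002: Sep, Dec
2003: Jun

17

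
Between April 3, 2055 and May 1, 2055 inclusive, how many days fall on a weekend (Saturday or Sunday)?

9

April 3, 2055 is a Saturday.
The range spans 29 days (inclusive of both endpoints).
29 = 7 × 4 + 1, so there are 4 full weeks plus 1 extra day.
Each full week contributes 2 weekend days (Sat, Sun): 4 × 2 = 8.
The 1 extra day is Sat — 1 of them qualifies.
Total: 8 + 1 = 9.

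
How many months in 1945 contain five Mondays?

5

A month has five Mondays exactly when Monday falls within its first (length − 28) days.
Jan: 31 days, starts Mon → 5 of Mon, Tue, Wed ✓
Feb: 28 days, starts Thu → 5 of (none)
Mar: 31 days, starts Thu → 5 of Thu, Fri, Sat
Apr: 30 days, starts Sun → 5 of Sun, Mon ✓
May: 31 days, starts Tue → 5 of Tue, Wed, Thu
Jun: 30 days, starts Fri → 5 of Fri, Sat
Jul: 31 days, starts Sun → 5 of Sun, Mon, Tue ✓
Aug: 31 days, starts Wed → 5 of Wed, Thu, Fri
Sep: 30 days, starts Sat → 5 of Sat, Sun
Oct: 31 days, starts Mon → 5 of Mon, Tue, Wed ✓
Nov: 30 days, starts Thu → 5 of Thu, Fri
Dec: 31 days, starts Sat → 5 of Sat, Sun, Mon ✓
Months with five Mondays: Jan, Apr, Jul, Oct, Dec.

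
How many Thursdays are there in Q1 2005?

13

1 January 2005 is a Saturday.
The range spans 90 days (inclusive of both endpoints).
90 = 7 × 12 + 6, so there are 12 full weeks plus 6 extra days.
Each full week contributes one Thursday: 12 so far.
The 6 extra days are Sat, Sun, Mon, Tue, Wed, Thu — 1 of them qualifies.
Total: 12 + 1 = 13.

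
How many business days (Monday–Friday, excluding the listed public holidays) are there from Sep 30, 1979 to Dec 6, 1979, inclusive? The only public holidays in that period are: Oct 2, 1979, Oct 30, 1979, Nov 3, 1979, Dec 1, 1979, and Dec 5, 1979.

46 business days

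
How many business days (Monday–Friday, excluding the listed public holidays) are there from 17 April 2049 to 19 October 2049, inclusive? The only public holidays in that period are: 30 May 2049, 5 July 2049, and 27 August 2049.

130 business days

17 April 2049 is a Saturday.
From 17 April 2049 to 19 October 2049 is 186 days inclusive.
186 = 7 × 26 + 4, so there are 26 full weeks plus 4 extra days.
Each full week contributes 5 weekdays (Mon–Fri): 26 × 5 = 130.
The 4 extra days are Saturday, Sunday, Monday, Tuesday — 2 of them qualify.
Total: 130 + 2 = 132.
Holidays: 30 May 2049 (Sun); 5 July 2049 (Mon); 27 August 2049 (Fri).
2 of the 3 holidays fall on weekdays; the rest are weekends and were already excluded.
Business days: 132 − 2 = 130.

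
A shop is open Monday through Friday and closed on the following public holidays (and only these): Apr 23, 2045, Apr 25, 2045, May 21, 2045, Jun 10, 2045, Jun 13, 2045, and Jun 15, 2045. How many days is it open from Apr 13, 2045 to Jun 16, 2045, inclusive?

Apr 13, 2045 is a Thursday.
The range spans 65 days (inclusive of both endpoints).
65 = 7 × 9 + 2, so there are 9 full weeks plus 2 extra days.
Each full week contributes 5 weekdays (Mon–Fri): 9 × 5 = 45.
The 2 extra days are Thu, Fri — 2 of them qualify.
Total: 45 + 2 = 47.
Holidays: Apr 23, 2045 (Sun); Apr 25, 2045 (Tue); May 21, 2045 (Sun); Jun 10, 2045 (Sat); Jun 13, 2045 (Tue); Jun 15, 2045 (Thu).
3 of the 6 holidays fall on weekdays; the rest are weekends and were already excluded.
Business days: 47 − 3 = 44.

44 business days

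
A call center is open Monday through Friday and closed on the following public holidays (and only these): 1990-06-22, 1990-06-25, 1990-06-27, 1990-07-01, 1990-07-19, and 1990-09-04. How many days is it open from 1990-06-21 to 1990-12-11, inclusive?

1990-06-21 is a Thursday.
That's 174 days from start to end, counting both.
174 = 7 × 24 + 6, so there are 24 full weeks plus 6 extra days.
Each full week contributes 5 weekdays (Mon–Fri): 24 × 5 = 120.
The 6 extra days are Thursday, Friday, Saturday, Sunday, Monday, Tuesday — 4 of them qualify.
Total: 120 + 4 = 124.
Holidays: 1990-06-22 (Fri); 1990-06-25 (Mon); 1990-06-27 (Wed); 1990-07-01 (Sun); 1990-07-19 (Thu); 1990-09-04 (Tue).
5 of the 6 holidays fall on weekdays; the rest are weekends and were already excluded.
Business days: 124 − 5 = 119.

119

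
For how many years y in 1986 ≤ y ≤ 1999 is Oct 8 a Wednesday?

Day of week of October 8 in each year:
1986: Wed ✓, 1987: Thu, 1988: Sat, 1989: Sun, 1990: Mon, 1991: Tue, 1992: Thu, 1993: Fri, 1994: Sat, 1995: Sun, 1996: Tue, 1997: Wed ✓, 1998: Thu, 1999: Fri
Wednesdays: 1986, 1997.

2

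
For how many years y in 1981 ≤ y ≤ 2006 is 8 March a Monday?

4

Day of week of March 8 in each year:
1981: Sun, 1982: Mon ✓, 1983: Tue, 1984: Thu, 1985: Fri, 1986: Sat, 1987: Sun, 1988: Tue, 1989: Wed, 1990: Thu, 1991: Fri, 1992: Sun, 1993: Mon ✓, 1994: Tue, 1995: Wed, 1996: Fri, 1997: Sat, 1998: Sun, 1999: Mon ✓, 2000: Wed, 2001: Thu, 2002: Fri, 2003: Sat, 2004: Mon ✓, 2005: Tue, 2006: Wed
Mondays: 1982, 1993, 1999, 2004.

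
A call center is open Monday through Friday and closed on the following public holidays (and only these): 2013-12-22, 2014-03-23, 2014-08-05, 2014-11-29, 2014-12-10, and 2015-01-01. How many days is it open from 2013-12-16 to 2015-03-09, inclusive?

2013-12-16 is a Monday.
That's 449 days from start to end, counting both.
449 = 7 × 64 + 1, so there are 64 full weeks plus 1 extra day.
Each full week contributes 5 weekdays (Mon–Fri): 64 × 5 = 320.
The 1 extra day is Monday — 1 of them qualifies.
Total: 320 + 1 = 321.
Holidays: 2013-12-22 (Sun); 2014-03-23 (Sun); 2014-08-05 (Tue); 2014-11-29 (Sat); 2014-12-10 (Wed); 2015-01-01 (Thu).
3 of the 6 holidays fall on weekdays; the rest are weekends and were already excluded.
Business days: 321 − 3 = 318.

318 business days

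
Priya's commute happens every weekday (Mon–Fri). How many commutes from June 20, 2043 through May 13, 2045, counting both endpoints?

495

June 20, 2043 is a Saturday.
The range spans 694 days (inclusive of both endpoints).
694 = 7 × 99 + 1, so there are 99 full weeks plus 1 extra day.
Each full week contributes 5 weekdays (Mon–Fri): 99 × 5 = 495.
The 1 extra day is Sat — none qualify.
Total: 495 + 0 = 495.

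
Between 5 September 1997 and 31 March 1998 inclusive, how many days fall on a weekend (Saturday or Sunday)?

60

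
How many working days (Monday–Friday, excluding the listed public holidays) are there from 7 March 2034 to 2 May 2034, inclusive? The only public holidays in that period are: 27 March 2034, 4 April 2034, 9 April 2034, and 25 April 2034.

38

7 March 2034 is a Tuesday.
The range spans 57 days (inclusive of both endpoints).
57 = 7 × 8 + 1, so there are 8 full weeks plus 1 extra day.
Each full week contributes 5 weekdays (Mon–Fri): 8 × 5 = 40.
The 1 extra day is Tuesday — 1 of them qualifies.
Total: 40 + 1 = 41.
Holidays: 27 March 2034 (Mon); 4 April 2034 (Tue); 9 April 2034 (Sun); 25 April 2034 (Tue).
3 of the 4 holidays fall on weekdays; the rest are weekends and were already excluded.
Business days: 41 − 3 = 38.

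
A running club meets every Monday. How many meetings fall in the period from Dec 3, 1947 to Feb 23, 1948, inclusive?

Dec 3, 1947 is a Wednesday.
The range spans 83 days (inclusive of both endpoints).
83 = 7 × 11 + 6, so there are 11 full weeks plus 6 extra days.
Each full week contributes one Monday: 11 so far.
The 6 extra days are Wednesday, Thursday, Friday, Saturday, Sunday, Monday — 1 of them qualifies.
Total: 11 + 1 = 12.

12 Mondays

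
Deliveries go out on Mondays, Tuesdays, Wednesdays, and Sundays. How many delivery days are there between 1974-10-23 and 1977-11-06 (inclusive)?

1974-10-23 is a Wednesday.
That's 1111 days from start to end, counting both.
1111 = 7 × 158 + 5, so there are 158 full weeks plus 5 extra days.
Each full week contributes 4 days from the set (Mon, Tue, Wed, Sun): 158 × 4 = 632.
The 5 extra days are Wed, Thu, Fri, Sat, Sun — 2 of them qualify.
Total: 632 + 2 = 634.

634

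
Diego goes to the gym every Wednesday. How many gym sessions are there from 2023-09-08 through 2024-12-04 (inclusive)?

2023-09-08 is a Friday.
From 2023-09-08 to 2024-12-04 is 454 days inclusive.
454 = 7 × 64 + 6, so there are 64 full weeks plus 6 extra days.
Each full week contributes one Wednesday: 64 so far.
The 6 extra days are Fri, Sat, Sun, Mon, Tue, Wed — 1 of them qualifies.
Total: 64 + 1 = 65.

65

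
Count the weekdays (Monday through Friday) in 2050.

Jan 1, 2050 is a Saturday.
That's 365 days from start to end, counting both.
365 = 7 × 52 + 1, so there are 52 full weeks plus 1 extra day.
Each full week contributes 5 weekdays (Mon–Fri): 52 × 5 = 260.
The 1 extra day is Saturday — none qualify.
Total: 260 + 0 = 260.

260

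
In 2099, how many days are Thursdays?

January 1, 2099 is a Thursday.
That's 365 days from start to end, counting both.
365 = 7 × 52 + 1, so there are 52 full weeks plus 1 extra day.
Each full week contributes one Thursday: 52 so far.
The 1 extra day is Thu — 1 of them qualifies.
Total: 52 + 1 = 53.

53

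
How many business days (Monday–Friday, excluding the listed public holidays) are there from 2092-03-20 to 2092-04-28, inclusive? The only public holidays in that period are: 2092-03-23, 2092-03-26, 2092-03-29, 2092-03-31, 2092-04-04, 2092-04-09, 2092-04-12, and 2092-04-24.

2092-03-20 is a Thursday.
From 2092-03-20 to 2092-04-28 is 40 days inclusive.
40 = 7 × 5 + 5, so there are 5 full weeks plus 5 extra days.
Each full week contributes 5 weekdays (Mon–Fri): 5 × 5 = 25.
The 5 extra days are Thu, Fri, Sat, Sun, Mon — 3 of them qualify.
Total: 25 + 3 = 28.
Holidays: 2092-03-23 (Sun); 2092-03-26 (Wed); 2092-03-29 (Sat); 2092-03-31 (Mon); 2092-04-04 (Fri); 2092-04-09 (Wed); 2092-04-12 (Sat); 2092-04-24 (Thu).
5 of the 8 holidays fall on weekdays; the rest are weekends and were already excluded.
Business days: 28 − 5 = 23.

23 business days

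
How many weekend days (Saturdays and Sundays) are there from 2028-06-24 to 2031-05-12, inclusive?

2028-06-24 is a Saturday.
From 2028-06-24 to 2031-05-12 is 1053 days inclusive.
1053 = 7 × 150 + 3, so there are 150 full weeks plus 3 extra days.
Each full week contributes 2 weekend days (Sat, Sun): 150 × 2 = 300.
The 3 extra days are Sat, Sun, Mon — 2 of them qualify.
Total: 300 + 2 = 302.

302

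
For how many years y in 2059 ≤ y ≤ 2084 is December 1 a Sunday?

3

Day of week of December 1 in each year:
2059: Mon, 2060: Wed, 2061: Thu, 2062: Fri, 2063: Sat, 2064: Mon, 2065: Tue, 2066: Wed, 2067: Thu, 2068: Sat, 2069: Sun ✓, 2070: Mon, 2071: Tue, 2072: Thu, 2073: Fri, 2074: Sat, 2075: Sun ✓, 2076: Tue, 2077: Wed, 2078: Thu, 2079: Fri, 2080: Sun ✓, 2081: Mon, 2082: Tue, 2083: Wed, 2084: Fri
Sundays: 2069, 2075, 2080.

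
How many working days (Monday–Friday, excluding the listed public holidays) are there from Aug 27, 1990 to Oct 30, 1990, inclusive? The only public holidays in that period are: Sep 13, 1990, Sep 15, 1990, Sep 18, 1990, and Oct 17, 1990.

Aug 27, 1990 is a Monday.
That's 65 days from start to end, counting both.
65 = 7 × 9 + 2, so there are 9 full weeks plus 2 extra days.
Each full week contributes 5 weekdays (Mon–Fri): 9 × 5 = 45.
The 2 extra days are Monday, Tuesday — 2 of them qualify.
Total: 45 + 2 = 47.
Holidays: Sep 13, 1990 (Thu); Sep 15, 1990 (Sat); Sep 18, 1990 (Tue); Oct 17, 1990 (Wed).
3 of the 4 holidays fall on weekdays; the rest are weekends and were already excluded.
Business days: 47 − 3 = 44.

44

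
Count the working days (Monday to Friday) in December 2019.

2019-12-01 is a Sunday.
That's 31 days from start to end, counting both.
31 = 7 × 4 + 3, so there are 4 full weeks plus 3 extra days.
Each full week contributes 5 weekdays (Mon–Fri): 4 × 5 = 20.
The 3 extra days are Sun, Mon, Tue — 2 of them qualify.
Total: 20 + 2 = 22.

22 weekdays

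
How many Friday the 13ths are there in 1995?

2

The 13th falls on a Friday when the month's 13th has weekday Fri.
Jan 13 is Fri ✓; Feb 13 is Mon; Mar 13 is Mon; Apr 13 is Thu; May 13 is Sat; Jun 13 is Tue; Jul 13 is Thu; Aug 13 is Sun; Sep 13 is Wed; Oct 13 is Fri ✓; Nov 13 is Mon; Dec 13 is Wed.
Friday the 13ths: Jan, Oct.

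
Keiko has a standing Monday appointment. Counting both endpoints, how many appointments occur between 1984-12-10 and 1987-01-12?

110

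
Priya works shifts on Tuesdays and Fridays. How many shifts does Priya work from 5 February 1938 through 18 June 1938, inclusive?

38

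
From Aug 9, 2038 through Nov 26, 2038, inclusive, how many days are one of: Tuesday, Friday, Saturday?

47

Aug 9, 2038 is a Monday.
That's 110 days from start to end, counting both.
110 = 7 × 15 + 5, so there are 15 full weeks plus 5 extra days.
Each full week contributes 3 days from the set (Tue, Fri, Sat): 15 × 3 = 45.
The 5 extra days are Mon, Tue, Wed, Thu, Fri — 2 of them qualify.
Total: 45 + 2 = 47.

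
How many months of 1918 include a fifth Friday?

A month has five Fridays exactly when Friday falls within its first (length − 28) days.
Jan: 31 days, starts Tue → 5 of Tue, Wed, Thu
Feb: 28 days, starts Fri → 5 of (none)
Mar: 31 days, starts Fri → 5 of Fri, Sat, Sun ✓
Apr: 30 days, starts Mon → 5 of Mon, Tue
May: 31 days, starts Wed → 5 of Wed, Thu, Fri ✓
Jun: 30 days, starts Sat → 5 of Sat, Sun
Jul: 31 days, starts Mon → 5 of Mon, Tue, Wed
Aug: 31 days, starts Thu → 5 of Thu, Fri, Sat ✓
Sep: 30 days, starts Sun → 5 of Sun, Mon
Oct: 31 days, starts Tue → 5 of Tue, Wed, Thu
Nov: 30 days, starts Fri → 5 of Fri, Sat ✓
Dec: 31 days, starts Sun → 5 of Sun, Mon, Tue
Months with five Fridays: Mar, May, Aug, Nov.

4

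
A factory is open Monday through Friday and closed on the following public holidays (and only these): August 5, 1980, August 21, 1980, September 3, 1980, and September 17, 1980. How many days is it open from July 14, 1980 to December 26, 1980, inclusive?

116

July 14, 1980 is a Monday.
That's 166 days from start to end, counting both.
166 = 7 × 23 + 5, so there are 23 full weeks plus 5 extra days.
Each full week contributes 5 weekdays (Mon–Fri): 23 × 5 = 115.
The 5 extra days are Mon, Tue, Wed, Thu, Fri — 5 of them qualify.
Total: 115 + 5 = 120.
Holidays: August 5, 1980 (Tue); August 21, 1980 (Thu); September 3, 1980 (Wed); September 17, 1980 (Wed).
All 4 holidays fall on weekdays, so subtract 4.
Business days: 120 − 4 = 116.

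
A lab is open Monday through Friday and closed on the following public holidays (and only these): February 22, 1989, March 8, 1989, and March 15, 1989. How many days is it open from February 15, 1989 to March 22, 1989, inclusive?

23 working days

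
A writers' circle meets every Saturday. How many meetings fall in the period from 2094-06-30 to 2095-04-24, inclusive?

2094-06-30 is a Wednesday.
The range spans 299 days (inclusive of both endpoints).
299 = 7 × 42 + 5, so there are 42 full weeks plus 5 extra days.
Each full week contributes one Saturday: 42 so far.
The 5 extra days are Wed, Thu, Fri, Sat, Sun — 1 of them qualifies.
Total: 42 + 1 = 43.

43 Saturdays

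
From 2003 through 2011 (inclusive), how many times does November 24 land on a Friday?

1

Day of week of November 24 in each year:
2003: Mon, 2004: Wed, 2005: Thu, 2006: Fri ✓, 2007: Sat, 2008: Mon, 2009: Tue, 2010: Wed, 2011: Thu
Fridays: 2006.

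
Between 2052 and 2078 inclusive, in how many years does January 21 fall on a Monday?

Day of week of January 21 in each year:
2052: Sun, 2053: Tue, 2054: Wed, 2055: Thu, 2056: Fri, 2057: Sun, 2058: Mon ✓, 2059: Tue, 2060: Wed, 2061: Fri, 2062: Sat, 2063: Sun, 2064: Mon ✓, 2065: Wed, 2066: Thu, 2067: Fri, 2068: Sat, 2069: Mon ✓, 2070: Tue, 2071: Wed, 2072: Thu, 2073: Sat, 2074: Sun, 2075: Mon ✓, 2076: Tue, 2077: Thu, 2078: Fri
Mondays: 2058, 2064, 2069, 2075.

4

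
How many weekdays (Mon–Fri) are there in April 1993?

22 weekdays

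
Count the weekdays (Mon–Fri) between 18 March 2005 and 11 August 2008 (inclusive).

18 March 2005 is a Friday.
That's 1243 days from start to end, counting both.
1243 = 7 × 177 + 4, so there are 177 full weeks plus 4 extra days.
Each full week contributes 5 weekdays (Mon–Fri): 177 × 5 = 885.
The 4 extra days are Fri, Sat, Sun, Mon — 2 of them qualify.
Total: 885 + 2 = 887.

887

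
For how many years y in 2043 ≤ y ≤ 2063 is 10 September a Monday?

3

Day of week of September 10 in each year:
2043: Thu, 2044: Sat, 2045: Sun, 2046: Mon ✓, 2047: Tue, 2048: Thu, 2049: Fri, 2050: Sat, 2051: Sun, 2052: Tue, 2053: Wed, 2054: Thu, 2055: Fri, 2056: Sun, 2057: Mon ✓, 2058: Tue, 2059: Wed, 2060: Fri, 2061: Sat, 2062: Sun, 2063: Mon ✓
Mondays: 2046, 2057, 2063.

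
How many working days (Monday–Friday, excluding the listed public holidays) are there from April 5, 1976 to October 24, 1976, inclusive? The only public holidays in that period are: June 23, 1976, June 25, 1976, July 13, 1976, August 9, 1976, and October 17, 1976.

141 working days

April 5, 1976 is a Monday.
That's 203 days from start to end, counting both.
203 = 7 × 29, so the span is exactly 29 full weeks.
Each full week contributes 5 weekdays (Mon–Fri): 29 × 5 = 145.
Holidays: June 23, 1976 (Wed); June 25, 1976 (Fri); July 13, 1976 (Tue); August 9, 1976 (Mon); October 17, 1976 (Sun).
4 of the 5 holidays fall on weekdays; the rest are weekends and were already excluded.
Business days: 145 − 4 = 141.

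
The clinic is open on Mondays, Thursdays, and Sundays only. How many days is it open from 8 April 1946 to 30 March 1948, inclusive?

8 April 1946 is a Monday.
From 8 April 1946 to 30 March 1948 is 723 days inclusive.
723 = 7 × 103 + 2, so there are 103 full weeks plus 2 extra days.
Each full week contributes 3 days from the set (Mon, Thu, Sun): 103 × 3 = 309.
The 2 extra days are Mon, Tue — 1 of them qualifies.
Total: 309 + 1 = 310.

310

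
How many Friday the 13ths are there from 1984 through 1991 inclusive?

16

Friday-the-13ths by year:
1984: Jan, Apr, Jul
1985: Sep, Dec
1986: Jun
1987: Feb, Mar, Nov
1988: May
1989: Jan, Oct
1990: Apr, Jul
1991: Sep, Dec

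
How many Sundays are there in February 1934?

Feb 1, 1934 is a Thursday.
The range spans 28 days (inclusive of both endpoints).
28 = 7 × 4, so the span is exactly 4 full weeks.
Each full week contributes one Sunday: 4 so far.
Total: 4.

4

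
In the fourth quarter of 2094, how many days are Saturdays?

13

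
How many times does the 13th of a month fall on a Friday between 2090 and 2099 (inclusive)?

19

Friday-the-13ths by year:
2090: Jan, Oct
2091: Apr, Jul
2092: Jun
2093: Feb, Mar, Nov
2094: Aug
2095: May
2096: Jan, Apr, Jul
2097: Sep, Dec
2098: Jun
2099: Feb, Mar, Nov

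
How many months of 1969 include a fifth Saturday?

A month has five Saturdays exactly when Saturday falls within its first (length − 28) days.
Jan: 31 days, starts Wed → 5 of Wed, Thu, Fri
Feb: 28 days, starts Sat → 5 of (none)
Mar: 31 days, starts Sat → 5 of Sat, Sun, Mon ✓
Apr: 30 days, starts Tue → 5 of Tue, Wed
May: 31 days, starts Thu → 5 of Thu, Fri, Sat ✓
Jun: 30 days, starts Sun → 5 of Sun, Mon
Jul: 31 days, starts Tue → 5 of Tue, Wed, Thu
Aug: 31 days, starts Fri → 5 of Fri, Sat, Sun ✓
Sep: 30 days, starts Mon → 5 of Mon, Tue
Oct: 31 days, starts Wed → 5 of Wed, Thu, Fri
Nov: 30 days, starts Sat → 5 of Sat, Sun ✓
Dec: 31 days, starts Mon → 5 of Mon, Tue, Wed
Months with five Saturdays: Mar, May, Aug, Nov.

4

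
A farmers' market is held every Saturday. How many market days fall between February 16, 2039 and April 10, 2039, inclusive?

8 Saturdays

February 16, 2039 is a Wednesday.
From February 16, 2039 to April 10, 2039 is 54 days inclusive.
54 = 7 × 7 + 5, so there are 7 full weeks plus 5 extra days.
Each full week contributes one Saturday: 7 so far.
The 5 extra days are Wed, Thu, Fri, Sat, Sun — 1 of them qualifies.
Total: 7 + 1 = 8.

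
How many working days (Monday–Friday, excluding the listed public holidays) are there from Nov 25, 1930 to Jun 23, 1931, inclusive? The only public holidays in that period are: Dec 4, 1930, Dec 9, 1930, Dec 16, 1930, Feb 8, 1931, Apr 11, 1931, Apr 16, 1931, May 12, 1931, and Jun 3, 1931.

Nov 25, 1930 is a Tuesday.
That's 211 days from start to end, counting both.
211 = 7 × 30 + 1, so there are 30 full weeks plus 1 extra day.
Each full week contributes 5 weekdays (Mon–Fri): 30 × 5 = 150.
The 1 extra day is Tue — 1 of them qualifies.
Total: 150 + 1 = 151.
Holidays: Dec 4, 1930 (Thu); Dec 9, 1930 (Tue); Dec 16, 1930 (Tue); Feb 8, 1931 (Sun); Apr 11, 1931 (Sat); Apr 16, 1931 (Thu); May 12, 1931 (Tue); Jun 3, 1931 (Wed).
6 of the 8 holidays fall on weekdays; the rest are weekends and were already excluded.
Business days: 151 − 6 = 145.

145 working days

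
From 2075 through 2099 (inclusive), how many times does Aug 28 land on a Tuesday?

3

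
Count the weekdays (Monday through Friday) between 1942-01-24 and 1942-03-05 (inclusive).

1942-01-24 is a Saturday.
From 1942-01-24 to 1942-03-05 is 41 days inclusive.
41 = 7 × 5 + 6, so there are 5 full weeks plus 6 extra days.
Each full week contributes 5 weekdays (Mon–Fri): 5 × 5 = 25.
The 6 extra days are Sat, Sun, Mon, Tue, Wed, Thu — 4 of them qualify.
Total: 25 + 4 = 29.

29 weekdays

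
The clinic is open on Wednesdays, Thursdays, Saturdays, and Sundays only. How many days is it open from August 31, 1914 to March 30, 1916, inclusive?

August 31, 1914 is a Monday.
The range spans 578 days (inclusive of both endpoints).
578 = 7 × 82 + 4, so there are 82 full weeks plus 4 extra days.
Each full week contributes 4 days from the set (Wed, Thu, Sat, Sun): 82 × 4 = 328.
The 4 extra days are Monday, Tuesday, Wednesday, Thursday — 2 of them qualify.
Total: 328 + 2 = 330.

330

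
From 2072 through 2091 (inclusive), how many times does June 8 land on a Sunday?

Day of week of June 8 in each year:
2072: Wed, 2073: Thu, 2074: Fri, 2075: Sat, 2076: Mon, 2077: Tue, 2078: Wed, 2079: Thu, 2080: Sat, 2081: Sun ✓, 2082: Mon, 2083: Tue, 2084: Thu, 2085: Fri, 2086: Sat, 2087: Sun ✓, 2088: Tue, 2089: Wed, 2090: Thu, 2091: Fri
Sundays: 2081, 2087.

2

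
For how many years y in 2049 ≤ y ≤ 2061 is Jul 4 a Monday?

2

Day of week of July 4 in each year:
2049: Sun, 2050: Mon ✓, 2051: Tue, 2052: Thu, 2053: Fri, 2054: Sat, 2055: Sun, 2056: Tue, 2057: Wed, 2058: Thu, 2059: Fri, 2060: Sun, 2061: Mon ✓
Mondays: 2050, 2061.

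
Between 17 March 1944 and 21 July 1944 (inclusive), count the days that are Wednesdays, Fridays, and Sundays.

55

17 March 1944 is a Friday.
From 17 March 1944 to 21 July 1944 is 127 days inclusive.
127 = 7 × 18 + 1, so there are 18 full weeks plus 1 extra day.
Each full week contributes 3 days from the set (Wed, Fri, Sun): 18 × 3 = 54.
The 1 extra day is Fri — 1 of them qualifies.
Total: 54 + 1 = 55.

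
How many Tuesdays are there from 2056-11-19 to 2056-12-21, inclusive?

2056-11-19 is a Sunday.
The range spans 33 days (inclusive of both endpoints).
33 = 7 × 4 + 5, so there are 4 full weeks plus 5 extra days.
Each full week contributes one Tuesday: 4 so far.
The 5 extra days are Sun, Mon, Tue, Wed, Thu — 1 of them qualifies.
Total: 4 + 1 = 5.

5 Tuesdays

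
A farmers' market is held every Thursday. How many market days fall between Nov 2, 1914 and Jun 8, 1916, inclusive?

Nov 2, 1914 is a Monday.
From Nov 2, 1914 to Jun 8, 1916 is 585 days inclusive.
585 = 7 × 83 + 4, so there are 83 full weeks plus 4 extra days.
Each full week contributes one Thursday: 83 so far.
The 4 extra days are Mon, Tue, Wed, Thu — 1 of them qualifies.
Total: 83 + 1 = 84.

84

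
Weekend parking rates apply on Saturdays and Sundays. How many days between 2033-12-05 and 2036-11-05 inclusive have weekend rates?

304

2033-12-05 is a Monday.
From 2033-12-05 to 2036-11-05 is 1067 days inclusive.
1067 = 7 × 152 + 3, so there are 152 full weeks plus 3 extra days.
Each full week contributes 2 weekend days (Sat, Sun): 152 × 2 = 304.
The 3 extra days are Monday, Tuesday, Wednesday — none qualify.
Total: 304 + 0 = 304.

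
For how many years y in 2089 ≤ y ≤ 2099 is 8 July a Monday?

1

Day of week of July 8 in each year:
2089: Fri, 2090: Sat, 2091: Sun, 2092: Tue, 2093: Wed, 2094: Thu, 2095: Fri, 2096: Sun, 2097: Mon ✓, 2098: Tue, 2099: Wed
Mondays: 2097.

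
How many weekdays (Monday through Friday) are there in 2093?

Jan 1, 2093 is a Thursday.
That's 365 days from start to end, counting both.
365 = 7 × 52 + 1, so there are 52 full weeks plus 1 extra day.
Each full week contributes 5 weekdays (Mon–Fri): 52 × 5 = 260.
The 1 extra day is Thu — 1 of them qualifies.
Total: 260 + 1 = 261.

261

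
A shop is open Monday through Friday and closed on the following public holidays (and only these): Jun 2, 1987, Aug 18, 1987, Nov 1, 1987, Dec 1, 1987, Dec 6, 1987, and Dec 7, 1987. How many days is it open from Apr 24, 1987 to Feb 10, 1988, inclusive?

Apr 24, 1987 is a Friday.
From Apr 24, 1987 to Feb 10, 1988 is 293 days inclusive.
293 = 7 × 41 + 6, so there are 41 full weeks plus 6 extra days.
Each full week contributes 5 weekdays (Mon–Fri): 41 × 5 = 205.
The 6 extra days are Friday, Saturday, Sunday, Monday, Tuesday, Wednesday — 4 of them qualify.
Total: 205 + 4 = 209.
Holidays: Jun 2, 1987 (Tue); Aug 18, 1987 (Tue); Nov 1, 1987 (Sun); Dec 1, 1987 (Tue); Dec 6, 1987 (Sun); Dec 7, 1987 (Mon).
4 of the 6 holidays fall on weekdays; the rest are weekends and were already excluded.
Business days: 209 − 4 = 205.

205 working days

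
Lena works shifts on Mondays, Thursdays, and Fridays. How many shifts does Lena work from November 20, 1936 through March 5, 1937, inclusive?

46

November 20, 1936 is a Friday.
That's 106 days from start to end, counting both.
106 = 7 × 15 + 1, so there are 15 full weeks plus 1 extra day.
Each full week contributes 3 days from the set (Mon, Thu, Fri): 15 × 3 = 45.
The 1 extra day is Friday — 1 of them qualifies.
Total: 45 + 1 = 46.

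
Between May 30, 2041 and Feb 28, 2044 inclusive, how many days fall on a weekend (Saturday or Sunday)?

288

May 30, 2041 is a Thursday.
The range spans 1005 days (inclusive of both endpoints).
1005 = 7 × 143 + 4, so there are 143 full weeks plus 4 extra days.
Each full week contributes 2 weekend days (Sat, Sun): 143 × 2 = 286.
The 4 extra days are Thursday, Friday, Saturday, Sunday — 2 of them qualify.
Total: 286 + 2 = 288.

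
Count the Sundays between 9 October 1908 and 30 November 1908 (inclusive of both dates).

9 October 1908 is a Friday.
From 9 October 1908 to 30 November 1908 is 53 days inclusive.
53 = 7 × 7 + 4, so there are 7 full weeks plus 4 extra days.
Each full week contributes one Sunday: 7 so far.
The 4 extra days are Friday, Saturday, Sunday, Monday — 1 of them qualifies.
Total: 7 + 1 = 8.

8 Sundays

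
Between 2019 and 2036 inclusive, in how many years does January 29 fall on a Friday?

2

Day of week of January 29 in each year:
2019: Tue, 2020: Wed, 2021: Fri ✓, 2022: Sat, 2023: Sun, 2024: Mon, 2025: Wed, 2026: Thu, 2027: Fri ✓, 2028: Sat, 2029: Mon, 2030: Tue, 2031: Wed, 2032: Thu, 2033: Sat, 2034: Sun, 2035: Mon, 2036: Tue
Fridays: 2021, 2027.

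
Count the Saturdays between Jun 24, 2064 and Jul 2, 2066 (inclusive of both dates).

105

Jun 24, 2064 is a Tuesday.
The range spans 739 days (inclusive of both endpoints).
739 = 7 × 105 + 4, so there are 105 full weeks plus 4 extra days.
Each full week contributes one Saturday: 105 so far.
The 4 extra days are Tuesday, Wednesday, Thursday, Friday — none qualify.
Total: 105 + 0 = 105.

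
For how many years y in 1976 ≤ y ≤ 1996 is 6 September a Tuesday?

Day of week of September 6 in each year:
1976: Mon, 1977: Tue ✓, 1978: Wed, 1979: Thu, 1980: Sat, 1981: Sun, 1982: Mon, 1983: Tue ✓, 1984: Thu, 1985: Fri, 1986: Sat, 1987: Sun, 1988: Tue ✓, 1989: Wed, 1990: Thu, 1991: Fri, 1992: Sun, 1993: Mon, 1994: Tue ✓, 1995: Wed, 1996: Fri
Tuesdays: 1977, 1983, 1988, 1994.

4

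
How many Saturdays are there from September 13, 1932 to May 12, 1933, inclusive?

September 13, 1932 is a Tuesday.
The range spans 242 days (inclusive of both endpoints).
242 = 7 × 34 + 4, so there are 34 full weeks plus 4 extra days.
Each full week contributes one Saturday: 34 so far.
The 4 extra days are Tue, Wed, Thu, Fri — none qualify.
Total: 34 + 0 = 34.

34 Saturdays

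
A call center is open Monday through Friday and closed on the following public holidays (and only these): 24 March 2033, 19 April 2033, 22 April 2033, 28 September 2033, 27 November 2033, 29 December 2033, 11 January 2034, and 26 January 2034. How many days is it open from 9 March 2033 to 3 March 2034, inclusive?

251 business days

9 March 2033 is a Wednesday.
That's 360 days from start to end, counting both.
360 = 7 × 51 + 3, so there are 51 full weeks plus 3 extra days.
Each full week contributes 5 weekdays (Mon–Fri): 51 × 5 = 255.
The 3 extra days are Wednesday, Thursday, Friday — 3 of them qualify.
Total: 255 + 3 = 258.
Holidays: 24 March 2033 (Thu); 19 April 2033 (Tue); 22 April 2033 (Fri); 28 September 2033 (Wed); 27 November 2033 (Sun); 29 December 2033 (Thu); 11 January 2034 (Wed); 26 January 2034 (Thu).
7 of the 8 holidays fall on weekdays; the rest are weekends and were already excluded.
Business days: 258 − 7 = 251.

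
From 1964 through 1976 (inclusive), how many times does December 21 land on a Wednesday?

1

Day of week of December 21 in each year:
1964: Mon, 1965: Tue, 1966: Wed ✓, 1967: Thu, 1968: Sat, 1969: Sun, 1970: Mon, 1971: Tue, 1972: Thu, 1973: Fri, 1974: Sat, 1975: Sun, 1976: Tue
Wednesdays: 1966.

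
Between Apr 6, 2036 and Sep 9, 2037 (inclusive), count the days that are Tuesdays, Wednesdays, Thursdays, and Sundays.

299

Apr 6, 2036 is a Sunday.
The range spans 522 days (inclusive of both endpoints).
522 = 7 × 74 + 4, so there are 74 full weeks plus 4 extra days.
Each full week contributes 4 days from the set (Tue, Wed, Thu, Sun): 74 × 4 = 296.
The 4 extra days are Sun, Mon, Tue, Wed — 3 of them qualify.
Total: 296 + 3 = 299.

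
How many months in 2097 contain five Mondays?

4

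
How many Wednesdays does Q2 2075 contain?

April 1, 2075 is a Monday.
That's 91 days from start to end, counting both.
91 = 7 × 13, so the span is exactly 13 full weeks.
Each full week contributes one Wednesday: 13 so far.
Total: 13.

13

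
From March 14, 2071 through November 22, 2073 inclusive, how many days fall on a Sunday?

141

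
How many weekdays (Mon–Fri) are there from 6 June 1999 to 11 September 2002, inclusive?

6 June 1999 is a Sunday.
That's 1194 days from start to end, counting both.
1194 = 7 × 170 + 4, so there are 170 full weeks plus 4 extra days.
Each full week contributes 5 weekdays (Mon–Fri): 170 × 5 = 850.
The 4 extra days are Sunday, Monday, Tuesday, Wednesday — 3 of them qualify.
Total: 850 + 3 = 853.

853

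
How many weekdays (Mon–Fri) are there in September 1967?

21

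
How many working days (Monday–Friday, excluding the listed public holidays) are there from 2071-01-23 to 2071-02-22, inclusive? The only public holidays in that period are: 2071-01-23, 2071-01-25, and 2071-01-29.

2071-01-23 is a Friday.
The range spans 31 days (inclusive of both endpoints).
31 = 7 × 4 + 3, so there are 4 full weeks plus 3 extra days.
Each full week contributes 5 weekdays (Mon–Fri): 4 × 5 = 20.
The 3 extra days are Friday, Saturday, Sunday — 1 of them qualifies.
Total: 20 + 1 = 21.
Holidays: 2071-01-23 (Fri); 2071-01-25 (Sun); 2071-01-29 (Thu).
2 of the 3 holidays fall on weekdays; the rest are weekends and were already excluded.
Business days: 21 − 2 = 19.

19 working days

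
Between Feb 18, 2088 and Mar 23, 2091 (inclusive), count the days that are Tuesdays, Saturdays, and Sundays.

483

Feb 18, 2088 is a Wednesday.
The range spans 1130 days (inclusive of both endpoints).
1130 = 7 × 161 + 3, so there are 161 full weeks plus 3 extra days.
Each full week contributes 3 days from the set (Tue, Sat, Sun): 161 × 3 = 483.
The 3 extra days are Wednesday, Thursday, Friday — none qualify.
Total: 483 + 0 = 483.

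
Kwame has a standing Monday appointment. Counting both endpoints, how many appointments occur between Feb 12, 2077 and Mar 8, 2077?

4

Feb 12, 2077 is a Friday.
That's 25 days from start to end, counting both.
25 = 7 × 3 + 4, so there are 3 full weeks plus 4 extra days.
Each full week contributes one Monday: 3 so far.
The 4 extra days are Fri, Sat, Sun, Mon — 1 of them qualifies.
Total: 3 + 1 = 4.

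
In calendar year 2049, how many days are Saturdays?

1 January 2049 is a Friday.
The range spans 365 days (inclusive of both endpoints).
365 = 7 × 52 + 1, so there are 52 full weeks plus 1 extra day.
Each full week contributes one Saturday: 52 so far.
The 1 extra day is Friday — none qualify.
Total: 52 + 0 = 52.

52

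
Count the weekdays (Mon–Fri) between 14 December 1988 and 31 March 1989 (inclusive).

14 December 1988 is a Wednesday.
That's 108 days from start to end, counting both.
108 = 7 × 15 + 3, so there are 15 full weeks plus 3 extra days.
Each full week contributes 5 weekdays (Mon–Fri): 15 × 5 = 75.
The 3 extra days are Wednesday, Thursday, Friday — 3 of them qualify.
Total: 75 + 3 = 78.

78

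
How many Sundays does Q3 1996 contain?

13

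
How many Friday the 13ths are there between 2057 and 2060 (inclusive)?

7

Friday-the-13ths by year:
2057: Apr, Jul
2058: Sep, Dec
2059: Jun
2060: Feb, Aug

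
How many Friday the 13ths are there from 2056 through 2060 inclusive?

8

Friday-the-13ths by year:
2056: Oct
2057: Apr, Jul
2058: Sep, Dec
2059: Jun
2060: Feb, Aug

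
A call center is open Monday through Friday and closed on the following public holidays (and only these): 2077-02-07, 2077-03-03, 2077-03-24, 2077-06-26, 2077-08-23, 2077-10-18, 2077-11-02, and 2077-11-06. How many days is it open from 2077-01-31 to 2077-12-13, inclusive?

221

2077-01-31 is a Sunday.
From 2077-01-31 to 2077-12-13 is 317 days inclusive.
317 = 7 × 45 + 2, so there are 45 full weeks plus 2 extra days.
Each full week contributes 5 weekdays (Mon–Fri): 45 × 5 = 225.
The 2 extra days are Sunday, Monday — 1 of them qualifies.
Total: 225 + 1 = 226.
Holidays: 2077-02-07 (Sun); 2077-03-03 (Wed); 2077-03-24 (Wed); 2077-06-26 (Sat); 2077-08-23 (Mon); 2077-10-18 (Mon); 2077-11-02 (Tue); 2077-11-06 (Sat).
5 of the 8 holidays fall on weekdays; the rest are weekends and were already excluded.
Business days: 226 − 5 = 221.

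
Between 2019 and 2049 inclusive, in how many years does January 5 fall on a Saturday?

Day of week of January 5 in each year:
2019: Sat ✓, 2020: Sun, 2021: Tue, 2022: Wed, 2023: Thu, 2024: Fri, 2025: Sun, 2026: Mon, 2027: Tue, 2028: Wed, 2029: Fri, 2030: Sat ✓, 2031: Sun, 2032: Mon, 2033: Wed, 2034: Thu, 2035: Fri, 2036: Sat ✓, 2037: Mon, 2038: Tue, 2039: Wed, 2040: Thu, 2041: Sat ✓, 2042: Sun, 2043: Mon, 2044: Tue, 2045: Thu, 2046: Fri, 2047: Sat ✓, 2048: Sun, 2049: Tue
Saturdays: 2019, 2030, 2036, 2041, 2047.

5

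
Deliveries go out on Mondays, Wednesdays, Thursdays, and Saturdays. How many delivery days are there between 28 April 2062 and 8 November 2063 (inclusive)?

28 April 2062 is a Friday.
The range spans 560 days (inclusive of both endpoints).
560 = 7 × 80, so the span is exactly 80 full weeks.
Each full week contributes 4 days from the set (Mon, Wed, Thu, Sat): 80 × 4 = 320.

320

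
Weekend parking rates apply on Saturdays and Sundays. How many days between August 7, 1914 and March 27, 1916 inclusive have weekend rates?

172

August 7, 1914 is a Friday.
From August 7, 1914 to March 27, 1916 is 599 days inclusive.
599 = 7 × 85 + 4, so there are 85 full weeks plus 4 extra days.
Each full week contributes 2 weekend days (Sat, Sun): 85 × 2 = 170.
The 4 extra days are Fri, Sat, Sun, Mon — 2 of them qualify.
Total: 170 + 2 = 172.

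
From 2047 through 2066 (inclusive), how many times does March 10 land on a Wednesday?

Day of week of March 10 in each year:
2047: Sun, 2048: Tue, 2049: Wed ✓, 2050: Thu, 2051: Fri, 2052: Sun, 2053: Mon, 2054: Tue, 2055: Wed ✓, 2056: Fri, 2057: Sat, 2058: Sun, 2059: Mon, 2060: Wed ✓, 2061: Thu, 2062: Fri, 2063: Sat, 2064: Mon, 2065: Tue, 2066: Wed ✓
Wednesdays: 2049, 2055, 2060, 2066.

4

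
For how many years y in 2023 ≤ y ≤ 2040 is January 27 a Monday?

Day of week of January 27 in each year:
2023: Fri, 2024: Sat, 2025: Mon ✓, 2026: Tue, 2027: Wed, 2028: Thu, 2029: Sat, 2030: Sun, 2031: Mon ✓, 2032: Tue, 2033: Thu, 2034: Fri, 2035: Sat, 2036: Sun, 2037: Tue, 2038: Wed, 2039: Thu, 2040: Fri
Mondays: 2025, 2031.

2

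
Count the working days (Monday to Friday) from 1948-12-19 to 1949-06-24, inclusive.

1948-12-19 is a Sunday.
From 1948-12-19 to 1949-06-24 is 188 days inclusive.
188 = 7 × 26 + 6, so there are 26 full weeks plus 6 extra days.
Each full week contributes 5 weekdays (Mon–Fri): 26 × 5 = 130.
The 6 extra days are Sunday, Monday, Tuesday, Wednesday, Thursday, Friday — 5 of them qualify.
Total: 130 + 5 = 135.

135 weekdays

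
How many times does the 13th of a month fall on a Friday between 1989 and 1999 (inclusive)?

Friday-the-13ths by year:
1989: Jan, Oct
1990: Apr, Jul
1991: Sep, Dec
1992: Mar, Nov
1993: Aug
1994: May
1995: Jan, Oct
1996: Sep, Dec
1997: Jun
1998: Feb, Mar, Nov
1999: Aug

19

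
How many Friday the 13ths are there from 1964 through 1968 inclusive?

8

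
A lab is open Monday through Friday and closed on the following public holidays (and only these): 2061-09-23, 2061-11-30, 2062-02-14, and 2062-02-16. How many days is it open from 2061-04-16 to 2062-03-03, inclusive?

2061-04-16 is a Saturday.
The range spans 322 days (inclusive of both endpoints).
322 = 7 × 46, so the span is exactly 46 full weeks.
Each full week contributes 5 weekdays (Mon–Fri): 46 × 5 = 230.
Holidays: 2061-09-23 (Fri); 2061-11-30 (Wed); 2062-02-14 (Tue); 2062-02-16 (Thu).
All 4 holidays fall on weekdays, so subtract 4.
Business days: 230 − 4 = 226.

226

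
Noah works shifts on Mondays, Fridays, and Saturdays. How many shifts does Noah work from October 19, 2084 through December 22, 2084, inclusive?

28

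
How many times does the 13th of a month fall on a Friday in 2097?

The 13th falls on a Friday when the month's 13th has weekday Fri.
Jan 13 is Sun; Feb 13 is Wed; Mar 13 is Wed; Apr 13 is Sat; May 13 is Mon; Jun 13 is Thu; Jul 13 is Sat; Aug 13 is Tue; Sep 13 is Fri ✓; Oct 13 is Sun; Nov 13 is Wed; Dec 13 is Fri ✓.
Friday the 13ths: Sep, Dec.

2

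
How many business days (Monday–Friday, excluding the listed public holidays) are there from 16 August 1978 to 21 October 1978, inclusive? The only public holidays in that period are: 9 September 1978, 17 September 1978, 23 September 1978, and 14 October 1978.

16 August 1978 is a Wednesday.
From 16 August 1978 to 21 October 1978 is 67 days inclusive.
67 = 7 × 9 + 4, so there are 9 full weeks plus 4 extra days.
Each full week contributes 5 weekdays (Mon–Fri): 9 × 5 = 45.
The 4 extra days are Wednesday, Thursday, Friday, Saturday — 3 of them qualify.
Total: 45 + 3 = 48.
Holidays: 9 September 1978 (Sat); 17 September 1978 (Sun); 23 September 1978 (Sat); 14 October 1978 (Sat).
None of the 4 holidays fall on a weekday, so nothing to subtract.
Business days: 48 − 0 = 48.

48 business days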